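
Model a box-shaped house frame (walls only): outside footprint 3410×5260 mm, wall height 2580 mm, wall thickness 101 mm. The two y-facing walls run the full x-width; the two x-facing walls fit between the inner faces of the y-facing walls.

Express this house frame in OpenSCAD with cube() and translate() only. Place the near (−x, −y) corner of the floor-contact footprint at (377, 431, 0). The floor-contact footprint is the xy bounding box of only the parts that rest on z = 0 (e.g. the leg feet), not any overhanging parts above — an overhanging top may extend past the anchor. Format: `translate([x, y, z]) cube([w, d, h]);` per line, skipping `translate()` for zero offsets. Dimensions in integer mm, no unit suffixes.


translate([377, 431, 0]) cube([3410, 101, 2580]);
translate([377, 5590, 0]) cube([3410, 101, 2580]);
translate([377, 532, 0]) cube([101, 5058, 2580]);
translate([3686, 532, 0]) cube([101, 5058, 2580]);


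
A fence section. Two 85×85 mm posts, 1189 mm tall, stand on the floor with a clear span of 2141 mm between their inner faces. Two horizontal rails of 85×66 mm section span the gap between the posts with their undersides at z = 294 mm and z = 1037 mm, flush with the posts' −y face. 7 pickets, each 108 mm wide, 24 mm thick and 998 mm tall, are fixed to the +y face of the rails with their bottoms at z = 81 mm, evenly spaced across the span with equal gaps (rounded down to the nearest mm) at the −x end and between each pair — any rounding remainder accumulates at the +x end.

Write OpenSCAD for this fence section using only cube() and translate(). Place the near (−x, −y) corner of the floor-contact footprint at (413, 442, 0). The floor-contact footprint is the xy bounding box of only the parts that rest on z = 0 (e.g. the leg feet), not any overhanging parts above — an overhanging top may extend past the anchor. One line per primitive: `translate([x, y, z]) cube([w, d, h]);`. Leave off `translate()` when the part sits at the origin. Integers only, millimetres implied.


translate([413, 442, 0]) cube([85, 85, 1189]);
translate([2639, 442, 0]) cube([85, 85, 1189]);
translate([498, 442, 294]) cube([2141, 85, 66]);
translate([498, 442, 1037]) cube([2141, 85, 66]);
translate([671, 527, 81]) cube([108, 24, 998]);
translate([952, 527, 81]) cube([108, 24, 998]);
translate([1233, 527, 81]) cube([108, 24, 998]);
translate([1514, 527, 81]) cube([108, 24, 998]);
translate([1795, 527, 81]) cube([108, 24, 998]);
translate([2076, 527, 81]) cube([108, 24, 998]);
translate([2357, 527, 81]) cube([108, 24, 998]);


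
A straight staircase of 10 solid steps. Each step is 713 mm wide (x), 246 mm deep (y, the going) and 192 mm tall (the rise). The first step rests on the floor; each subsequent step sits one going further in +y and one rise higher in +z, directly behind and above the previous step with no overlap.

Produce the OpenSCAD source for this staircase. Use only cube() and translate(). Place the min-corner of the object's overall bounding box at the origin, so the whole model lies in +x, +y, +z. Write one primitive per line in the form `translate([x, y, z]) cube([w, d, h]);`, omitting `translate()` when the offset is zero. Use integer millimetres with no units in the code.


cube([713, 246, 192]);
translate([0, 246, 192]) cube([713, 246, 192]);
translate([0, 492, 384]) cube([713, 246, 192]);
translate([0, 738, 576]) cube([713, 246, 192]);
translate([0, 984, 768]) cube([713, 246, 192]);
translate([0, 1230, 960]) cube([713, 246, 192]);
translate([0, 1476, 1152]) cube([713, 246, 192]);
translate([0, 1722, 1344]) cube([713, 246, 192]);
translate([0, 1968, 1536]) cube([713, 246, 192]);
translate([0, 2214, 1728]) cube([713, 246, 192]);


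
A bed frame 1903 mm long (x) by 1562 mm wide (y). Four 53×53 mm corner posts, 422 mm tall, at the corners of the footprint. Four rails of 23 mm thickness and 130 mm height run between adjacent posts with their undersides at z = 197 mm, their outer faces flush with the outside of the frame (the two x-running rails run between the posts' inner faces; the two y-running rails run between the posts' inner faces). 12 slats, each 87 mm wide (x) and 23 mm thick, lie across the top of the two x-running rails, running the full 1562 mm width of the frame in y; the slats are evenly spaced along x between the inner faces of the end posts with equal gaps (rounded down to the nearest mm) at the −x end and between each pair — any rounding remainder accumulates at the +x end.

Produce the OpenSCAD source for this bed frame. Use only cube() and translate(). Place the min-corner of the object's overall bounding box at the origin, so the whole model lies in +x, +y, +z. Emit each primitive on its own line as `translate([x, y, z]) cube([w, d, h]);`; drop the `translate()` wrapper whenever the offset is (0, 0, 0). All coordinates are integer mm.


cube([53, 53, 422]);
translate([0, 1509, 0]) cube([53, 53, 422]);
translate([1850, 0, 0]) cube([53, 53, 422]);
translate([1850, 1509, 0]) cube([53, 53, 422]);
translate([53, 0, 197]) cube([1797, 23, 130]);
translate([53, 1539, 197]) cube([1797, 23, 130]);
translate([0, 53, 197]) cube([23, 1456, 130]);
translate([1880, 53, 197]) cube([23, 1456, 130]);
translate([110, 0, 327]) cube([87, 1562, 23]);
translate([254, 0, 327]) cube([87, 1562, 23]);
translate([398, 0, 327]) cube([87, 1562, 23]);
translate([542, 0, 327]) cube([87, 1562, 23]);
translate([686, 0, 327]) cube([87, 1562, 23]);
translate([830, 0, 327]) cube([87, 1562, 23]);
translate([974, 0, 327]) cube([87, 1562, 23]);
translate([1118, 0, 327]) cube([87, 1562, 23]);
translate([1262, 0, 327]) cube([87, 1562, 23]);
translate([1406, 0, 327]) cube([87, 1562, 23]);
translate([1550, 0, 327]) cube([87, 1562, 23]);
translate([1694, 0, 327]) cube([87, 1562, 23]);


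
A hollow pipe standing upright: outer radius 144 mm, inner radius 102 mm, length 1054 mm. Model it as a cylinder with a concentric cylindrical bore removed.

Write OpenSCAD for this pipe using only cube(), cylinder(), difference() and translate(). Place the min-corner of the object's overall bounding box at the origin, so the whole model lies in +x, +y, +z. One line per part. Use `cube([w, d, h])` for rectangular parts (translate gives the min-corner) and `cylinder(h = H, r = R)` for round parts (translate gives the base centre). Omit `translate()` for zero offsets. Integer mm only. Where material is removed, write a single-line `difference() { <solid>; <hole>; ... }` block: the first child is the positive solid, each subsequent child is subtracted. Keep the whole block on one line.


difference() { translate([144, 144, 0]) cylinder(h = 1054, r = 144); translate([144, 144, 0]) cylinder(h = 1054, r = 102); }


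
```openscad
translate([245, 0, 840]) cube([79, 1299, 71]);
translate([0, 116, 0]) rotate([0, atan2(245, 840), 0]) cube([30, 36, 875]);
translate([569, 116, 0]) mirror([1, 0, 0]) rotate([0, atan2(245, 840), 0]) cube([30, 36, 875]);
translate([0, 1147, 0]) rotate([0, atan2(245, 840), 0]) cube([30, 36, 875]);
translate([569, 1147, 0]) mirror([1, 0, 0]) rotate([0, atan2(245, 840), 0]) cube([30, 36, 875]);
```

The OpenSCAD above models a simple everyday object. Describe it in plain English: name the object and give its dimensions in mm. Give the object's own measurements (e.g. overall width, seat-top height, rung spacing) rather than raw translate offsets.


A sawhorse. A 79×1299×71 mm beam (x, y, z) sits on two A-frame leg pairs. Each pair is two raked legs of 30×36 mm section (36 mm along y) splaying symmetrically in x. Each leg rises 840 mm vertically over 245 mm of horizontal reach and is 875 mm long along its own axis. Every leg's outer bottom edge rests on the floor and its outer top edge meets a bottom edge of the beam — the left legs (tilting toward +x) meet the beam's −x bottom edge, the right legs (their mirror images, tilting toward −x) meet its +x bottom edge — so the leg tops tuck under the beam, the beam's underside is 840 mm above the floor, and the feet are 569 mm apart outside-to-outside with the beam centred between them. The two leg pairs are set in 116 mm from either end of the beam.


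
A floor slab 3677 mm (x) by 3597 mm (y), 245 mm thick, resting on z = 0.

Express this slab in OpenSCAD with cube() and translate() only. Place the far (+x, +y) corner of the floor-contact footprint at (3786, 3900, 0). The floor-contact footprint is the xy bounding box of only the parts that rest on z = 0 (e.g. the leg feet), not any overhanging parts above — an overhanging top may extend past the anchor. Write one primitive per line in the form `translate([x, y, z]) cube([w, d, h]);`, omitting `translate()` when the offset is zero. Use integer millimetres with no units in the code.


translate([109, 303, 0]) cube([3677, 3597, 245]);


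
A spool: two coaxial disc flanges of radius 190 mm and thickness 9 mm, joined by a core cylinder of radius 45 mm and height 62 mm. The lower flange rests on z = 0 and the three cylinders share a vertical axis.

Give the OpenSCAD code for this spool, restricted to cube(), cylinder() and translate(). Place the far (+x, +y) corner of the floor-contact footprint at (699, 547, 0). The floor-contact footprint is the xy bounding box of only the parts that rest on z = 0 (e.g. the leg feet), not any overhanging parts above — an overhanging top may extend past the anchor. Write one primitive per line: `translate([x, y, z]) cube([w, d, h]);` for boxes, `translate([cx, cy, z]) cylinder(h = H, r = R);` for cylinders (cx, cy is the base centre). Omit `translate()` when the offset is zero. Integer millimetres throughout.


translate([509, 357, 0]) cylinder(h = 9, r = 190);
translate([509, 357, 9]) cylinder(h = 62, r = 45);
translate([509, 357, 71]) cylinder(h = 9, r = 190);


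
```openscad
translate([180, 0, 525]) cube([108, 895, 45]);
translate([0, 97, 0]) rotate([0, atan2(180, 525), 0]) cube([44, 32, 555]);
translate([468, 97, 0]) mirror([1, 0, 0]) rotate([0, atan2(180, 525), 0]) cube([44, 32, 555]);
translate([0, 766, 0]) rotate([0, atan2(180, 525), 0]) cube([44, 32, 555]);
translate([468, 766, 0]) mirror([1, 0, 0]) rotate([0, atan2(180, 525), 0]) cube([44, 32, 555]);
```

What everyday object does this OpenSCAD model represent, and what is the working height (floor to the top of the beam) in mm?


A sawhorse. The overall height is 570 mm.

A beam across two mirrored pairs of raked legs — a sawhorse. The beam's underside is at z = 525 (matching the legs' vertical rise in atan2(180, 525)) and the beam is 45 mm tall, so its top is at 525 + 45 = 570 mm. The raked legs top out at the beam's underside, so that is the highest point.


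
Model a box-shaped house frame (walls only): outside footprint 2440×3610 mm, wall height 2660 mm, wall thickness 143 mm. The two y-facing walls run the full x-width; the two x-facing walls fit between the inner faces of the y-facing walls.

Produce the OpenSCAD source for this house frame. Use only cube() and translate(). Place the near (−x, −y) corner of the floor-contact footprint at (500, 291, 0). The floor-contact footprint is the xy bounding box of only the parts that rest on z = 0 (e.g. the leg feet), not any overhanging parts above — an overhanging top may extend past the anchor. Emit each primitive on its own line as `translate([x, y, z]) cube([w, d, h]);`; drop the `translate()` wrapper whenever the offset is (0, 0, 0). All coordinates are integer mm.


translate([500, 291, 0]) cube([2440, 143, 2660]);
translate([500, 3758, 0]) cube([2440, 143, 2660]);
translate([500, 434, 0]) cube([143, 3324, 2660]);
translate([2797, 434, 0]) cube([143, 3324, 2660]);


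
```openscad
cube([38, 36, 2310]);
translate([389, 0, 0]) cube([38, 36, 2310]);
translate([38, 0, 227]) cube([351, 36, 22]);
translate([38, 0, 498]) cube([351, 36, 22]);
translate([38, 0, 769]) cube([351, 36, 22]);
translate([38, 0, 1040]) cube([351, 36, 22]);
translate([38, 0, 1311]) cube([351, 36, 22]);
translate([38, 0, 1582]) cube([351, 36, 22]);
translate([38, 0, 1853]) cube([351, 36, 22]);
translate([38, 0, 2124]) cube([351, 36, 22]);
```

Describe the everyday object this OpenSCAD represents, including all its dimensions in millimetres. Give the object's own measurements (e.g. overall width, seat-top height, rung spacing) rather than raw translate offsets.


A straight ladder. Two 38×36 mm vertical rails, 2310 mm tall, stand 427 mm apart (outside-to-outside) with their front faces coplanar on the −y side. 8 rungs, each 36 mm deep and 22 mm tall, span between the inner faces of the rails, front faces flush with the rails. The lowest rung's underside is at z = 227 mm and rungs are spaced 271 mm apart (underside to underside).


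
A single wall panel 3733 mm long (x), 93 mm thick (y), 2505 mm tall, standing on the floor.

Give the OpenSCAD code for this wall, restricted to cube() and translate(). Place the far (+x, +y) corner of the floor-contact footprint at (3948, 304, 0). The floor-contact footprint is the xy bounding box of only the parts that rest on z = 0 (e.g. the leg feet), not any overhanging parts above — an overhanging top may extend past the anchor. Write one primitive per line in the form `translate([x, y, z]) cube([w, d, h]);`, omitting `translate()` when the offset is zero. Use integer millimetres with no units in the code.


translate([215, 211, 0]) cube([3733, 93, 2505]);


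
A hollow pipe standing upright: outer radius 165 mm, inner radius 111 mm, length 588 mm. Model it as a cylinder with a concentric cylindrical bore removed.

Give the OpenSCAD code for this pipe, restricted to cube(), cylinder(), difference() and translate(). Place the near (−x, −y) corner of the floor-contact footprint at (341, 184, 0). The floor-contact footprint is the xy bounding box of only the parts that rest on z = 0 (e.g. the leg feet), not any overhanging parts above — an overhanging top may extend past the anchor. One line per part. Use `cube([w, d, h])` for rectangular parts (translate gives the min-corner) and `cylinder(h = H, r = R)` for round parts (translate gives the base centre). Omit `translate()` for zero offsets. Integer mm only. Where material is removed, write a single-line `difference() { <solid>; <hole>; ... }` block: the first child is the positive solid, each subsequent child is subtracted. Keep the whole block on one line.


difference() { translate([506, 349, 0]) cylinder(h = 588, r = 165); translate([506, 349, 0]) cylinder(h = 588, r = 111); }


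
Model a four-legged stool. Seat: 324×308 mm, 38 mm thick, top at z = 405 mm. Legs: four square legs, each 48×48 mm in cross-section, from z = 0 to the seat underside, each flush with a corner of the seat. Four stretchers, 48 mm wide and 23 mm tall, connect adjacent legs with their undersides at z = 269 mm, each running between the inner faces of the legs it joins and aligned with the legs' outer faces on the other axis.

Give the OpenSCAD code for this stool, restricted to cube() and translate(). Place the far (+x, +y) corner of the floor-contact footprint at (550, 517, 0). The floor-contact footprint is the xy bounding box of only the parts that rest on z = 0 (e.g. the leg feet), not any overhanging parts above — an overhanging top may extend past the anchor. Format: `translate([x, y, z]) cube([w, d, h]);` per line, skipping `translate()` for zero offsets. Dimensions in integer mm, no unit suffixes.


translate([226, 209, 367]) cube([324, 308, 38]);
translate([226, 209, 0]) cube([48, 48, 367]);
translate([502, 209, 0]) cube([48, 48, 367]);
translate([226, 469, 0]) cube([48, 48, 367]);
translate([502, 469, 0]) cube([48, 48, 367]);
translate([274, 209, 269]) cube([228, 48, 23]);
translate([274, 469, 269]) cube([228, 48, 23]);
translate([226, 257, 269]) cube([48, 212, 23]);
translate([502, 257, 269]) cube([48, 212, 23]);


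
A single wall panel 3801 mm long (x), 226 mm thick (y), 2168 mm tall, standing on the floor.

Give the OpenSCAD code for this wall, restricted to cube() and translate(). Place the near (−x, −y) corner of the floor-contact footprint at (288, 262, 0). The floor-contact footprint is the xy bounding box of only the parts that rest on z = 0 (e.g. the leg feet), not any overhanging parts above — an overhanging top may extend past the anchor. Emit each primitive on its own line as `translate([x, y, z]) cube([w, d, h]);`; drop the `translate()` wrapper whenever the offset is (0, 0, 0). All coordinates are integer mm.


translate([288, 262, 0]) cube([3801, 226, 2168]);


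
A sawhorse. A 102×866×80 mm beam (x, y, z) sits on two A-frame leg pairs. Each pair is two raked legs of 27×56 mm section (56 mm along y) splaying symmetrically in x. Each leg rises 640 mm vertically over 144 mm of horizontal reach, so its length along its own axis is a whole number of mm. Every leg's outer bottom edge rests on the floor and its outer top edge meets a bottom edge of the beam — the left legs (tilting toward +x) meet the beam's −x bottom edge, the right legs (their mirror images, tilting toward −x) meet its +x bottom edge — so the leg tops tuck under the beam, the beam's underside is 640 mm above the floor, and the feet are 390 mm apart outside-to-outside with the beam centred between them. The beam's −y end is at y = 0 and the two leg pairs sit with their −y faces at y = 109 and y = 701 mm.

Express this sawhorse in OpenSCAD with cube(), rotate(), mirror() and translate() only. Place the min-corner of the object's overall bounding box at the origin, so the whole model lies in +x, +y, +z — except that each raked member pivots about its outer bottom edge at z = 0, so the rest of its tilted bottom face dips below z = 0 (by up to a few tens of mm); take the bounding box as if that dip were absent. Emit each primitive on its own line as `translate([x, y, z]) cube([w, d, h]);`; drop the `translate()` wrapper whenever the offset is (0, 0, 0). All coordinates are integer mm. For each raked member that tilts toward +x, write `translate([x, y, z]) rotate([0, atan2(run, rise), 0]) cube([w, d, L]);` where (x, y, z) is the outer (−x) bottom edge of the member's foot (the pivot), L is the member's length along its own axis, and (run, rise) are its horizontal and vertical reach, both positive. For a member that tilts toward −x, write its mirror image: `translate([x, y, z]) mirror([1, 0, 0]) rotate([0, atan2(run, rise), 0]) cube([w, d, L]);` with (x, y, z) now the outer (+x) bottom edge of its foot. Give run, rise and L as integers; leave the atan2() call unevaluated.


// leg length = √(144² + 640²) = 656
// right-leg outer foot x = 2·144 + 102 = 390
// beam min-corner = (144, 0, 640)
translate([144, 0, 640]) cube([102, 866, 80]);
translate([0, 109, 0]) rotate([0, atan2(144, 640), 0]) cube([27, 56, 656]);
translate([390, 109, 0]) mirror([1, 0, 0]) rotate([0, atan2(144, 640), 0]) cube([27, 56, 656]);
translate([0, 701, 0]) rotate([0, atan2(144, 640), 0]) cube([27, 56, 656]);
translate([390, 701, 0]) mirror([1, 0, 0]) rotate([0, atan2(144, 640), 0]) cube([27, 56, 656]);


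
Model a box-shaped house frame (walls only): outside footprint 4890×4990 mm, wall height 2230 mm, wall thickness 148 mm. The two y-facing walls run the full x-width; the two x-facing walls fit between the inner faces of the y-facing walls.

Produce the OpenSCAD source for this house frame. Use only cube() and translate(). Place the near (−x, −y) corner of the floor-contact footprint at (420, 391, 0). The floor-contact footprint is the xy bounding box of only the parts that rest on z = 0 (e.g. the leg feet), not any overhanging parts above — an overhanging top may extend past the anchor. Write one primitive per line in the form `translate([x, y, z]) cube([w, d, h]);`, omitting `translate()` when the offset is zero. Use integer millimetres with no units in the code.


translate([420, 391, 0]) cube([4890, 148, 2230]);
translate([420, 5233, 0]) cube([4890, 148, 2230]);
translate([420, 539, 0]) cube([148, 4694, 2230]);
translate([5162, 539, 0]) cube([148, 4694, 2230]);


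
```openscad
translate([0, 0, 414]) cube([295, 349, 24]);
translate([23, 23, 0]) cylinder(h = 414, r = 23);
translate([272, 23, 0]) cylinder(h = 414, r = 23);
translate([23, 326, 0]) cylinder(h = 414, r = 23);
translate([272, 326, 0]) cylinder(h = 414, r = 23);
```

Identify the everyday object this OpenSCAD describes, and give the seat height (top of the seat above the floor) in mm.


A stool. The seat height is 438 mm.

A 295×349×24 slab at z = 414 on four corner cylinders — a stool. The seat top is 414 + 24 = 438 mm.


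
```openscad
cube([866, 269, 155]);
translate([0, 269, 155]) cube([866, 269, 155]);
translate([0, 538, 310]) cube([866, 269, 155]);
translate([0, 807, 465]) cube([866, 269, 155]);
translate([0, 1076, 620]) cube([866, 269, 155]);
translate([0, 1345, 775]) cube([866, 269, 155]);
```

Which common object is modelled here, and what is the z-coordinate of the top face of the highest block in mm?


A staircase. The total rise is 930 mm.

6 identical blocks, each offset up and back from the previous — a staircase. Each step is 155 mm tall and there are 6 of them, so the total rise is 6 × 155 = 930 mm.


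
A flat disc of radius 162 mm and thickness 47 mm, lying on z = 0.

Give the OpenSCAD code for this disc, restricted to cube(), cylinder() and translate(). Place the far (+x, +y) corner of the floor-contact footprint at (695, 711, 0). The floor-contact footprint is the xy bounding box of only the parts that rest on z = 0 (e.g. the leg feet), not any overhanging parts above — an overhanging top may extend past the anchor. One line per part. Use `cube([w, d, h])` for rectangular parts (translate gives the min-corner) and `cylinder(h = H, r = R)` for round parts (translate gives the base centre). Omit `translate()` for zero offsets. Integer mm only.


translate([533, 549, 0]) cylinder(h = 47, r = 162);


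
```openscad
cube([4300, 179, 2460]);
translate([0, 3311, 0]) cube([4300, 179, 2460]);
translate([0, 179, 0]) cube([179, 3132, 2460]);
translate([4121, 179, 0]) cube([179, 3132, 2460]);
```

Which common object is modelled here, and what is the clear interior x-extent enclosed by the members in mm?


A house (or room) frame. The interior width is 3942 mm.

Four 2460 mm walls enclosing a rectangle with no floor or roof — a room or house frame. Outside width is 4300 mm and wall thickness is 179 mm, so the interior width is 4300 − 2 × 179 = 3942 mm.


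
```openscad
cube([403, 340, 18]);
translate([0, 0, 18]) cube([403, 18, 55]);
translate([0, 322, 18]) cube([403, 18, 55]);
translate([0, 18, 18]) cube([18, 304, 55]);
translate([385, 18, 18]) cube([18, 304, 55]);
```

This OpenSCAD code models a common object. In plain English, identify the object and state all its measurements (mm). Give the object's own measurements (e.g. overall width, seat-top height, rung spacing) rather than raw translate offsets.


An open-topped rectangular box: outside dimensions 403×340×73 mm, with a uniform wall and base thickness of 18 mm. The base is a full 403×340 slab on the floor; four walls sit on top of the base. The front and back walls (the −y and +y sides) span the full width; the two side walls fit between them.


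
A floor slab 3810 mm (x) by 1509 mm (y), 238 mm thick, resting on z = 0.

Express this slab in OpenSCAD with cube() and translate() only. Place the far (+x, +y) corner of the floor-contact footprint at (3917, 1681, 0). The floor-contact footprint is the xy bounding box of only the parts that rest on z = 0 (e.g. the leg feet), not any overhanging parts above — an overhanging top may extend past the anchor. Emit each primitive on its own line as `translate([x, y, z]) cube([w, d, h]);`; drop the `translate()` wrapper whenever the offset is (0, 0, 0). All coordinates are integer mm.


translate([107, 172, 0]) cube([3810, 1509, 238]);


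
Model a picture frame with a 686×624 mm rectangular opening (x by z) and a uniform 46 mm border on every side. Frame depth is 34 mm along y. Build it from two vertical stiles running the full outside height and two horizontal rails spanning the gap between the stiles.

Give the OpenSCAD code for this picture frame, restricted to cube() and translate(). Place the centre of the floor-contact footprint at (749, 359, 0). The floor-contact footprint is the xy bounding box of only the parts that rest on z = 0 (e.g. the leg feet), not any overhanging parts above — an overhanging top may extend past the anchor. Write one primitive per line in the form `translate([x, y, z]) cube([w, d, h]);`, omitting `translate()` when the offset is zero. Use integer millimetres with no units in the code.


translate([360, 342, 0]) cube([46, 34, 716]);
translate([1092, 342, 0]) cube([46, 34, 716]);
translate([406, 342, 0]) cube([686, 34, 46]);
translate([406, 342, 670]) cube([686, 34, 46]);


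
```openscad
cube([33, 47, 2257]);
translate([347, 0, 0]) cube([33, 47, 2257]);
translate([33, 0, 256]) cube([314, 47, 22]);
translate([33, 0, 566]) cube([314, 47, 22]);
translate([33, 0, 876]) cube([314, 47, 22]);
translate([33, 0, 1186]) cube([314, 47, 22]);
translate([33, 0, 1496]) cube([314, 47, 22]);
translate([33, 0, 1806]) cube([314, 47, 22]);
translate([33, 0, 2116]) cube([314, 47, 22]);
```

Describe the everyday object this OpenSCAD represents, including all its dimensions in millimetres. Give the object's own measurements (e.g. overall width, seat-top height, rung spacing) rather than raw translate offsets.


A straight ladder. Two 33×47 mm vertical rails, 2257 mm tall, stand 380 mm apart (outside-to-outside) with their front faces coplanar on the −y side. 7 rungs, each 47 mm deep and 22 mm tall, span between the inner faces of the rails, front faces flush with the rails. The lowest rung's underside is at z = 256 mm and rungs are spaced 310 mm apart (underside to underside).


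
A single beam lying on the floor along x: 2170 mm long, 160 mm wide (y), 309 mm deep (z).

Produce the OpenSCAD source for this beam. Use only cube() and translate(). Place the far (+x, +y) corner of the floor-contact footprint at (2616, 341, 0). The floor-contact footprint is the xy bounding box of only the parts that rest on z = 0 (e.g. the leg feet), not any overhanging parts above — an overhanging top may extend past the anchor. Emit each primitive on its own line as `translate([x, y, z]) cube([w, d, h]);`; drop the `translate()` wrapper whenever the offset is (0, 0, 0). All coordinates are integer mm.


translate([446, 181, 0]) cube([2170, 160, 309]);


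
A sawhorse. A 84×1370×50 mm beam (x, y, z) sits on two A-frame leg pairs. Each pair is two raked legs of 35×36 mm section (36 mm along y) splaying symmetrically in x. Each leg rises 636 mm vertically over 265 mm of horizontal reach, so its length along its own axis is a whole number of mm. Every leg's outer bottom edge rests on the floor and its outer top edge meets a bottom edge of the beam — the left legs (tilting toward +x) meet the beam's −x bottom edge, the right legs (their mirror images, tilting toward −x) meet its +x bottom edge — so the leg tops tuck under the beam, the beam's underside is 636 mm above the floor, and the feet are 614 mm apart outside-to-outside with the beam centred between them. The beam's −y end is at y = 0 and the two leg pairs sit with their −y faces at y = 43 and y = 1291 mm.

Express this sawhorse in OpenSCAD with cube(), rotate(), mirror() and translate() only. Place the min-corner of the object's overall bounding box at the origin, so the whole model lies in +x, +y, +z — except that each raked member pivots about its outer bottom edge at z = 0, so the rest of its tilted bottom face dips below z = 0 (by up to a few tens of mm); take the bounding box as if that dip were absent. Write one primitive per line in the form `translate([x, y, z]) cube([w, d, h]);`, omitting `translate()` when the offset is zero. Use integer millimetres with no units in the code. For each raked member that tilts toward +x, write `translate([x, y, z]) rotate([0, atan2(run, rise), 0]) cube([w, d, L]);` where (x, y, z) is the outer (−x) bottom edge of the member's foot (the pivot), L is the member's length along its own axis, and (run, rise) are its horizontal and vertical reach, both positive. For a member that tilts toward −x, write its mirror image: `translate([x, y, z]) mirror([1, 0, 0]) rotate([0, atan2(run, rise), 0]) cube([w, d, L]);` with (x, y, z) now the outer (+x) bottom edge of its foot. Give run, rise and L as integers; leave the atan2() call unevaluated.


translate([265, 0, 636]) cube([84, 1370, 50]);
translate([0, 43, 0]) rotate([0, atan2(265, 636), 0]) cube([35, 36, 689]);
translate([614, 43, 0]) mirror([1, 0, 0]) rotate([0, atan2(265, 636), 0]) cube([35, 36, 689]);
translate([0, 1291, 0]) rotate([0, atan2(265, 636), 0]) cube([35, 36, 689]);
translate([614, 1291, 0]) mirror([1, 0, 0]) rotate([0, atan2(265, 636), 0]) cube([35, 36, 689]);


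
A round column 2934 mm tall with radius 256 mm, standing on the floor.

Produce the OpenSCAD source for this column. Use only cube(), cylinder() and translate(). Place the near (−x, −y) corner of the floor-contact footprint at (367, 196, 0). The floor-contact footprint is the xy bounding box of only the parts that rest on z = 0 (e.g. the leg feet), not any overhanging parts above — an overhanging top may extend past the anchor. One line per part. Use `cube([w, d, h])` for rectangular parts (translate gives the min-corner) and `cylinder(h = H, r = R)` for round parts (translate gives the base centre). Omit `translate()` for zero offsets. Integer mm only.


translate([623, 452, 0]) cylinder(h = 2934, r = 256);


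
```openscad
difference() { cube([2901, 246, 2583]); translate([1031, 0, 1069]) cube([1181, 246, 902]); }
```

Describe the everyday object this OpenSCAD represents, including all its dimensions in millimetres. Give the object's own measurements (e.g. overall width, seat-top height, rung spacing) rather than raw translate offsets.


A wall 2901 mm long (x), 246 mm thick (y), 2583 mm tall, with a rectangular window opening cut through it. The opening is 1181 mm wide and 902 mm tall; its sill is at z = 1069 mm and its near (−x) edge is 1031 mm from the wall's −x end. The opening passes through the full wall thickness.


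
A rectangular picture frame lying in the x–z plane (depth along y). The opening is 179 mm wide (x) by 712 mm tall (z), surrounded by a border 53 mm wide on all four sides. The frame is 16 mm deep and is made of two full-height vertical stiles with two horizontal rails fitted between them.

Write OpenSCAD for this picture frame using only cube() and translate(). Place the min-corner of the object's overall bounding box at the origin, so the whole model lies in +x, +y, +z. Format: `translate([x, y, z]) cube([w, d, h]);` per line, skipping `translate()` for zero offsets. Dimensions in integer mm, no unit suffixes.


cube([53, 16, 818]);
translate([232, 0, 0]) cube([53, 16, 818]);
translate([53, 0, 0]) cube([179, 16, 53]);
translate([53, 0, 765]) cube([179, 16, 53]);


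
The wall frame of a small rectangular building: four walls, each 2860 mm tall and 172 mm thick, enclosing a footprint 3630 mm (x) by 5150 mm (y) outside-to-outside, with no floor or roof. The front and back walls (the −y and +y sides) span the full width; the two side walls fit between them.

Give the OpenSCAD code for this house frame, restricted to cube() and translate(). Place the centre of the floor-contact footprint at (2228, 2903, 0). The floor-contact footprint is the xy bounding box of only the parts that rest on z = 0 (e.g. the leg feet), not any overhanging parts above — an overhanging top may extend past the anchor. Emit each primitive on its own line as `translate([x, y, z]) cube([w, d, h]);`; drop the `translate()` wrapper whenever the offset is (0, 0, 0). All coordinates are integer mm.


translate([413, 328, 0]) cube([3630, 172, 2860]);
translate([413, 5306, 0]) cube([3630, 172, 2860]);
translate([413, 500, 0]) cube([172, 4806, 2860]);
translate([3871, 500, 0]) cube([172, 4806, 2860]);


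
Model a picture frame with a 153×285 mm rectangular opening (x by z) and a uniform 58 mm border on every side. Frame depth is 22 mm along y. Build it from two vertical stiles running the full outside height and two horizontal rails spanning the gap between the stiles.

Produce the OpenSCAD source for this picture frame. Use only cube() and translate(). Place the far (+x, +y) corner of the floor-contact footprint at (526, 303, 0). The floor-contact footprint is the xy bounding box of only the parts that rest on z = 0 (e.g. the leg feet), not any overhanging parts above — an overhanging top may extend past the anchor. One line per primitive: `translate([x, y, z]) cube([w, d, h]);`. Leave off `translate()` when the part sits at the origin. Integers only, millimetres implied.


translate([257, 281, 0]) cube([58, 22, 401]);
translate([468, 281, 0]) cube([58, 22, 401]);
translate([315, 281, 0]) cube([153, 22, 58]);
translate([315, 281, 343]) cube([153, 22, 58]);


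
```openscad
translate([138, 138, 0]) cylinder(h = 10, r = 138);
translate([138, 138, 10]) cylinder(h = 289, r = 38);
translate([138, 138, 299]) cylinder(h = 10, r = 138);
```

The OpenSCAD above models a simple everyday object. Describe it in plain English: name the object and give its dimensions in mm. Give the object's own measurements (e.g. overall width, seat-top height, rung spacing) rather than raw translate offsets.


A spool: two coaxial disc flanges of radius 138 mm and thickness 10 mm, joined by a core cylinder of radius 38 mm and height 289 mm. The lower flange rests on z = 0 and the three cylinders share a vertical axis.


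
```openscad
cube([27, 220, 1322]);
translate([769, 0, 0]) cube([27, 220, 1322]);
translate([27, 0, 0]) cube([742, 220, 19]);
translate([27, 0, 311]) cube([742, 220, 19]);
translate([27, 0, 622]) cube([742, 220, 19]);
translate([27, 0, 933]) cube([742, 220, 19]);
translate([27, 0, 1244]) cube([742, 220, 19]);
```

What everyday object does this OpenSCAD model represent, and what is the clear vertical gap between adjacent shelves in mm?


A bookshelf. The clear shelf gap is 292 mm.

Two tall side panels with 5 horizontal boards between them — a bookshelf. The first two shelf undersides are at z = 0 and z = 311; with shelf thickness 19, the clear gap is 311 − 0 − 19 = 292 mm.


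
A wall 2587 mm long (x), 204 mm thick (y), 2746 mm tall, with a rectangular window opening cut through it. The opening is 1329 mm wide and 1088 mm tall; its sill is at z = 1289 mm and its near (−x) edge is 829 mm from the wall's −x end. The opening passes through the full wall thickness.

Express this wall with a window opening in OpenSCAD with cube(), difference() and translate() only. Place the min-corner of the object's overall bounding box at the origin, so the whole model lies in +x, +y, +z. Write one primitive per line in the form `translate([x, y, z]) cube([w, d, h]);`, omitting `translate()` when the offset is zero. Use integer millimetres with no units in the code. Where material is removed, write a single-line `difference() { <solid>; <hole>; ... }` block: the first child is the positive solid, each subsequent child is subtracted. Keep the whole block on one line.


difference() { cube([2587, 204, 2746]); translate([829, 0, 1289]) cube([1329, 204, 1088]); }


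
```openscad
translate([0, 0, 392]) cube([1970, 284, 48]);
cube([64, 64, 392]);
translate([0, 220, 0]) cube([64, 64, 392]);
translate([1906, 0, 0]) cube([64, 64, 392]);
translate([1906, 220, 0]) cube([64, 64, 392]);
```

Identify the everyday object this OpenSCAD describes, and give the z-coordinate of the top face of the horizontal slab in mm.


A bench. The seat-top height is 440 mm.

A long slab on four corner posts — a bench. The slab sits at z = 392 with thickness 48, so the top is 392 + 48 = 440 mm.


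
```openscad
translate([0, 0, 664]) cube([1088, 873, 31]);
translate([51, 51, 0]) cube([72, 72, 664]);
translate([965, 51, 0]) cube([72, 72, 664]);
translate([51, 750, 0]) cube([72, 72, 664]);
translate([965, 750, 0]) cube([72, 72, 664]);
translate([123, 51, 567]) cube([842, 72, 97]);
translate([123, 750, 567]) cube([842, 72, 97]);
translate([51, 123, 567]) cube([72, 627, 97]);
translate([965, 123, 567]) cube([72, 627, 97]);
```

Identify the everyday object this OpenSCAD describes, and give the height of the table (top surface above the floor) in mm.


A table. The table height is 695 mm.

A 1088×873×31 slab sits at z = 664 on four 72 mm square posts — a table. The top surface is at 664 + 31 = 695 mm.


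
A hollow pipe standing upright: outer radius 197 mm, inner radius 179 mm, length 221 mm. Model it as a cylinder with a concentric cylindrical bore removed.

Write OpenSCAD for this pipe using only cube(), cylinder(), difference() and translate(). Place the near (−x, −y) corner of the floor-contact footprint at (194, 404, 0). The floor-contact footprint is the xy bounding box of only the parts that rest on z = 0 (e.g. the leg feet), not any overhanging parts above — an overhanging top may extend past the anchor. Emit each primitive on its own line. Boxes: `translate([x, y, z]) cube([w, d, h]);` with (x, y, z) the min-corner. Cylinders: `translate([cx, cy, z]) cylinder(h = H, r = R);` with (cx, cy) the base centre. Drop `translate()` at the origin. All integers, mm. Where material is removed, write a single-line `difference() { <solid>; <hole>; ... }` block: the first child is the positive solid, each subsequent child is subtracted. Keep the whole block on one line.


difference() { translate([391, 601, 0]) cylinder(h = 221, r = 197); translate([391, 601, 0]) cylinder(h = 221, r = 179); }


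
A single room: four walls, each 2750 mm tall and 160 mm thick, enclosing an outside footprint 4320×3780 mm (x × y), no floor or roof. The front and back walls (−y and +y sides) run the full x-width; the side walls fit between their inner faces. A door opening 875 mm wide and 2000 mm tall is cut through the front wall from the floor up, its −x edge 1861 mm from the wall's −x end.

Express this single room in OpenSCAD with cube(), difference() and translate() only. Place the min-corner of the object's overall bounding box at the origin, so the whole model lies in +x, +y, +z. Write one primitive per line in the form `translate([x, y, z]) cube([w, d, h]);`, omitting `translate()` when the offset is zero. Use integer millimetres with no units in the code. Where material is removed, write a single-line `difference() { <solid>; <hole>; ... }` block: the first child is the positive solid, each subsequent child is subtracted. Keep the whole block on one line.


difference() { cube([4320, 160, 2750]); translate([1861, 0, 0]) cube([875, 160, 2000]); }
translate([0, 3620, 0]) cube([4320, 160, 2750]);
translate([0, 160, 0]) cube([160, 3460, 2750]);
translate([4160, 160, 0]) cube([160, 3460, 2750]);


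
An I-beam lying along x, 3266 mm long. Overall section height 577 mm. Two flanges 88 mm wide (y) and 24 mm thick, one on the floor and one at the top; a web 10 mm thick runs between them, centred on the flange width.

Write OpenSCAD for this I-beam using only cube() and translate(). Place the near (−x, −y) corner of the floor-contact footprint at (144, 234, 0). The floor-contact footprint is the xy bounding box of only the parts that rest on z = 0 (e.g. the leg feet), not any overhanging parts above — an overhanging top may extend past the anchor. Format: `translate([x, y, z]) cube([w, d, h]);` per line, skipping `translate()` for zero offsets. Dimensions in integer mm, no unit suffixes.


translate([144, 234, 0]) cube([3266, 88, 24]);
translate([144, 273, 24]) cube([3266, 10, 529]);
translate([144, 234, 553]) cube([3266, 88, 24]);


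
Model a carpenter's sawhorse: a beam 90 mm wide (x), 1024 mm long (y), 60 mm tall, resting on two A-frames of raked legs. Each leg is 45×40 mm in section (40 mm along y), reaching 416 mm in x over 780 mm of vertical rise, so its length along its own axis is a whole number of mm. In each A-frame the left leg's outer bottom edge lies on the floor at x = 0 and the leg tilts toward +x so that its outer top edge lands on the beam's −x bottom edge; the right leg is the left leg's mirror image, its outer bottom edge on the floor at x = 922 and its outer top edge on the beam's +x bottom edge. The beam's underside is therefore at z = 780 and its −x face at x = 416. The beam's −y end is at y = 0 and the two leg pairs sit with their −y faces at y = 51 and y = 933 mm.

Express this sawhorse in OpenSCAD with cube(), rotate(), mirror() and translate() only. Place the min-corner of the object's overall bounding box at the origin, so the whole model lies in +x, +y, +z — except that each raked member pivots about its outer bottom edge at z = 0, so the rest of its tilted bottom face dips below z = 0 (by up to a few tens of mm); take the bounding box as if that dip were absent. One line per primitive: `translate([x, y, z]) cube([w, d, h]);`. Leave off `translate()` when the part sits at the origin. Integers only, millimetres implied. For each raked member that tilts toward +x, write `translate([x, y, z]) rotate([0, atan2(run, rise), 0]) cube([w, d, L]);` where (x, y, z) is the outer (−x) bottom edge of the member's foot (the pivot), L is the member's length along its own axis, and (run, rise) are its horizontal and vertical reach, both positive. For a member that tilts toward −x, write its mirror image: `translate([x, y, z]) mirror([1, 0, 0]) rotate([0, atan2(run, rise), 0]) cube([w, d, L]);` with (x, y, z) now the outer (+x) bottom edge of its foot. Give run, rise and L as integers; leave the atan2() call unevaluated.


translate([416, 0, 780]) cube([90, 1024, 60]);
translate([0, 51, 0]) rotate([0, atan2(416, 780), 0]) cube([45, 40, 884]);
translate([922, 51, 0]) mirror([1, 0, 0]) rotate([0, atan2(416, 780), 0]) cube([45, 40, 884]);
translate([0, 933, 0]) rotate([0, atan2(416, 780), 0]) cube([45, 40, 884]);
translate([922, 933, 0]) mirror([1, 0, 0]) rotate([0, atan2(416, 780), 0]) cube([45, 40, 884]);
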